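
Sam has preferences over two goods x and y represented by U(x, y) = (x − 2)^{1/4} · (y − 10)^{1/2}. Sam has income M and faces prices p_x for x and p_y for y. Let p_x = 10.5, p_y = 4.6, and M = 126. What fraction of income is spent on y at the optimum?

This is Cobb-Douglas in (x−2, y−10): tangency gives 0.25·p_y·(y−10) = 0.5·p_x·(x−2).
Substituting into the budget: x* = 2 + 1/3·(M − 2·p_x − 10·p_y)/p_x, and y* = 10 + 2/3·(…)/p_y.
Discretionary income = 126 − 2·10.5 − 10·4.6 = 59; x* = 2 + 1/3·59/10.5 = 3.873; y* = 10 + 2/3·59/4.6 = 18.5507.
Expenditure on y: 4.6·18.5507 = 85.3333; share = 0.6772.

share on y = 0.6772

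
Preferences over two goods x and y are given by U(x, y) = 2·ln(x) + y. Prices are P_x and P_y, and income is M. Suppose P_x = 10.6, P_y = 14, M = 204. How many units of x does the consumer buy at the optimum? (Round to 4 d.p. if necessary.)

So x*(P_x,P_y) = 2·P_y/P_x, independent of income; and y* = (M − 2·P_y)/P_y.
At the given prices: x* = 2·14/10.6 = 2.6415.

x* = 2.6415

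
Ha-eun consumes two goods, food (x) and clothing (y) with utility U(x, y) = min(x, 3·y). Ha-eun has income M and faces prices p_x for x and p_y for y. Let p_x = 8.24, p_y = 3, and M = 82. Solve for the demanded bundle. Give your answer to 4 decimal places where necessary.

With perfect complements, no substitution: consume in ratio x:y = 3:1.
Budget: p_x·x + p_y·(1/3)·x = M, so (3·p_x + p_y)·x = 3·M.
Demand: x*(p_x,p_y,M) = 3·M/(3·p_x + p_y), y* = M/(3·p_x + p_y).
Here 3·8.24 + 3 = 27.72, giving x* = 8.8745 and y* = 2.9582.

x* = 8.8745, y* = 2.9582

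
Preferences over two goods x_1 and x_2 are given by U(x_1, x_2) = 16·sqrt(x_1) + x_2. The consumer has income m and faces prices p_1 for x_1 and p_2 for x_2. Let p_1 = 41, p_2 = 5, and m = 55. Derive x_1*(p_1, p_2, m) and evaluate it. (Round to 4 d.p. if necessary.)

x_1* = 0.9518

Thus x_1* = (8·p_2/p_1)² — independent of m — with the rest of income spent on x_2.
Plugging in: x_1* = (8·5/41)² = 0.9518.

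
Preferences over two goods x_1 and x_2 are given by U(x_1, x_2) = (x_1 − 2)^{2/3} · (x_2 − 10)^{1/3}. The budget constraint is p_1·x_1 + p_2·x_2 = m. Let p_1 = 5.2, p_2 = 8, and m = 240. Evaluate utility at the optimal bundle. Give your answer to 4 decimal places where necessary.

V = 13.1866

Let x_1' = x_1−2, x_2' = x_2−10. MRS = 2·x_2'/x_1' = p_1/p_2.
Substituting into the budget: x_1* = 2 + 2/3·(m − 2·p_1 − 10·p_2)/p_1, and x_2* = 10 + 1/3·(…)/p_2.
Discretionary income = 240 − 2·5.2 − 10·8 = 149.6; x_1* = 2 + 2/3·149.6/5.2 = 21.1795; x_2* = 10 + 1/3·149.6/8 = 16.2333.
Utility at the optimum: U(21.1795, 16.2333) = 13.1866.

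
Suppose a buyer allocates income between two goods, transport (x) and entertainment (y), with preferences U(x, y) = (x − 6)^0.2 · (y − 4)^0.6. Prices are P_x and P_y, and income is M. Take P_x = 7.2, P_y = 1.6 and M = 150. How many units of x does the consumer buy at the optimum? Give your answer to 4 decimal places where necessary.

After buying the subsistence bundle (6, 4), a share 0.25 of the remaining income goes to x: x* = 6 + 0.25·(M − 6P_x − 4P_y)/P_x.
Discretionary income = 150 − 6·7.2 − 4·1.6 = 100.4; x* = 6 + 0.25·100.4/7.2 = 9.4861.

x* = 9.4861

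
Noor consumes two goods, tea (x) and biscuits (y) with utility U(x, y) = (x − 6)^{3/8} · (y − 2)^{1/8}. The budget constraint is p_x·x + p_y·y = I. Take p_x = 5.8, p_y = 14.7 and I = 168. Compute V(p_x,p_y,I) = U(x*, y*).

MRS = 3·(y−2)/(x−6). Tangency with p_x/p_y gives y−2 = (1/3)·(p_x/p_y)·(x−6).
After buying the subsistence bundle (6, 2), a share 0.75 of the remaining income goes to x: x* = 6 + 0.75·(I − 6p_x − 2p_y)/p_x.
Discretionary income = 168 − 6·5.8 − 2·14.7 = 103.8; x* = 6 + 0.75·103.8/5.8 = 19.4224; y* = 2 + 0.25·103.8/14.7 = 3.7653.
Utility at the optimum: U(19.4224, 3.7653) = 2.8431.

V = 2.8431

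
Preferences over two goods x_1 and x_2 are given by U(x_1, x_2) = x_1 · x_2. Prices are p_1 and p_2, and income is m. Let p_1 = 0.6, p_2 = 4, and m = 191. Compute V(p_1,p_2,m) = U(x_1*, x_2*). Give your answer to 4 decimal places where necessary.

The MRS is x_2/x_1. Set MRS = p_1/p_2.
So p_2·x_2 = p_1·x_1; combined with the budget, a share 0.5 of income goes to x_1.
Demand: x_1*(p_1,p_2,m) = 0.5·m/p_1 and x_2* = 0.5·m/p_2.
At p_1=0.6, p_2=4, m=191: x_1* = 0.5·191/0.6 = 159.1667, x_2* = 23.875.
Utility at the optimum: U(159.1667, 23.875) = 3800.1042.

V = 3800.1042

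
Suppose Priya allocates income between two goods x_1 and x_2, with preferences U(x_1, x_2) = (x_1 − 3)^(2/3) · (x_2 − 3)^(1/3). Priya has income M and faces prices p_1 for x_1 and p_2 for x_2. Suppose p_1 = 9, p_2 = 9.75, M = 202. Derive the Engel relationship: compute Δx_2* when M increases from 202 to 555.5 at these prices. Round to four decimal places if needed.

After buying the subsistence bundle (3, 3), a share 2/3 of the remaining income goes to x_1: x_1* = 3 + 2/3·(M − 3p_1 − 3p_2)/p_1.
Discretionary income = 202 − 3·9 − 3·9.75 = 145.75; x_2* = 3 + 1/3·145.75/9.75 = 7.9829.
At M' = 555.5: x_2* = 20.0684. Change: 20.0684 − 7.9829 = 12.0855.

Δx_2* = 12.0855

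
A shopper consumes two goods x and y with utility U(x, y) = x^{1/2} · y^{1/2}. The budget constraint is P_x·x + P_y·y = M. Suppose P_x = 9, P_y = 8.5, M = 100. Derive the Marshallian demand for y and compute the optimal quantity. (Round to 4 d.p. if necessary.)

y* = 5.8824

MU_x/MU_y = (0.5·y)/(0.5·x); tangency sets this equal to P_x/P_y.
Rearranging, P_y·y = P_x·x. Substituting into the budget gives P_x·x·(1 + 1) = M.
Demand: x*(P_x,P_y,M) = 0.5·M/P_x and y* = 0.5·M/P_y.
At P_x=9, P_y=8.5, M=100: y* = 0.5·100/8.5 = 5.8824.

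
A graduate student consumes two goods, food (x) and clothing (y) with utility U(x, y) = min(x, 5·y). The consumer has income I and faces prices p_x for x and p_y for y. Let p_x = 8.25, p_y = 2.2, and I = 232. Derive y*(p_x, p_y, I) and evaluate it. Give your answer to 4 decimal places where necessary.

y* = 5.3395

With perfect complements, no substitution: consume in ratio x:y = 5:1.
Budget: p_x·x + p_y·(1/5)·x = I, so (5·p_x + p_y)·x = 5·I.
Demand: x*(p_x,p_y,I) = 5·I/(5·p_x + p_y), y* = I/(5·p_x + p_y).
Here 5·8.25 + 2.2 = 43.45, giving y* = 5.3395.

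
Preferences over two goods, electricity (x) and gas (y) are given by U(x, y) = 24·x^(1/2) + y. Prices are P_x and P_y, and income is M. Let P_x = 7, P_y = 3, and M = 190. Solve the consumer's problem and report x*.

x* = 26.449

Utility is quasi-linear in y; the FOC for x is 12/√x = P_x/P_y.
Solve: √x = 12·P_y/P_x, so x*(P_x,P_y) = (12·P_y/P_x)², and y* = (M − P_x·x*)/P_y.
Plugging in: x* = (12·3/7)² = 26.449.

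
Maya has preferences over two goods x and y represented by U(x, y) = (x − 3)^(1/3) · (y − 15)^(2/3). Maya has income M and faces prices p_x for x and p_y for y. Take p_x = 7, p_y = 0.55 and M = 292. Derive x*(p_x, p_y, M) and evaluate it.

Let x' = x−3, y' = y−15. MRS = (1/2)·y'/x' = p_x/p_y.
Substituting into the budget: x* = 3 + 1/3·(M − 3·p_x − 15·p_y)/p_x, and y* = 15 + 2/3·(…)/p_y.
Discretionary income = 292 − 3·7 − 15·0.55 = 262.75; x* = 3 + 1/3·262.75/7 = 15.5119.

x* = 15.5119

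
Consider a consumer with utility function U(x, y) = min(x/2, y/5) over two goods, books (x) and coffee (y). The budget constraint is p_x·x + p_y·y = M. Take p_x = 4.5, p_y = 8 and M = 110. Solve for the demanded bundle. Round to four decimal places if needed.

x* = 4.4898, y* = 11.2245

With perfect complements, no substitution: consume in ratio x:y = 2:5.
Budget: p_x·x + p_y·(5/2)·x = M, so (2·p_x + 5·p_y)·x = 2·M.
Demand: x*(p_x,p_y,M) = 2·M/(2·p_x + 5·p_y), y* = 5·M/(2·p_x + 5·p_y).
Here 2·4.5 + 5·8 = 49, giving x* = 4.4898 and y* = 11.2245.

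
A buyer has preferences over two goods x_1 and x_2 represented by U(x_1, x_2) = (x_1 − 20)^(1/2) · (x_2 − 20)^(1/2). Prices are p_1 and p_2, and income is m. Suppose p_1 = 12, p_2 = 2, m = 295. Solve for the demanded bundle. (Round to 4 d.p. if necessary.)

Let x_1' = x_1−20, x_2' = x_2−20. MRS = x_2'/x_1' = p_1/p_2.
Substituting into the budget: x_1* = 20 + 0.5·(m − 20·p_1 − 20·p_2)/p_1, and x_2* = 20 + 0.5·(…)/p_2.
Discretionary income = 295 − 20·12 − 20·2 = 15; x_1* = 20 + 0.5·15/12 = 20.625; x_2* = 20 + 0.5·15/2 = 23.75.

x_1* = 20.625, x_2* = 23.75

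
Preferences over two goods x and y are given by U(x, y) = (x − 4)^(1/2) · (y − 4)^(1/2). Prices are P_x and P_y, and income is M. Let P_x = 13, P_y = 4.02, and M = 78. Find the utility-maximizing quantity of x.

x* = 4.3815

This is Cobb-Douglas in (x−4, y−4): tangency gives 0.5·P_y·(y−4) = 0.5·P_x·(x−4).
Substituting into the budget: x* = 4 + 0.5·(M − 4·P_x − 4·P_y)/P_x, and y* = 4 + 0.5·(…)/P_y.
Discretionary income = 78 − 4·13 − 4·4.02 = 9.92; x* = 4 + 0.5·9.92/13 = 4.3815.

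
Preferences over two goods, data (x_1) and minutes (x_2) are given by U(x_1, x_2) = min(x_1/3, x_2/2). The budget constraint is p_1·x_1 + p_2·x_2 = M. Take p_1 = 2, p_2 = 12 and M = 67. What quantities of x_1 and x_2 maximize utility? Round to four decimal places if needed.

With perfect complements, no substitution: consume in ratio x_1:x_2 = 3:2.
Budget: p_1·x_1 + p_2·(2/3)·x_1 = M, so (3·p_1 + 2·p_2)·x_1 = 3·M.
Demand: x_1*(p_1,p_2,M) = 3·M/(3·p_1 + 2·p_2), x_2* = 2·M/(3·p_1 + 2·p_2).
Here 3·2 + 2·12 = 30, giving x_1* = 6.7 and x_2* = 4.4667.

x_1* = 6.7, x_2* = 4.4667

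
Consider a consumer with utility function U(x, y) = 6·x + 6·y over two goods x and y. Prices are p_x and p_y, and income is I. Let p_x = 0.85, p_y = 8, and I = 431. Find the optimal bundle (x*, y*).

x* = 507.0588, y* = 0

Perfect substitutes: compare marginal utility per dollar. 6/p_x vs 6/p_y → 7.0588 vs 0.75.
x gives more utility per dollar, so spend all income on x: x* = I/p_x, y* = 0.
Numerically: x* = 507.0588, y* = 0.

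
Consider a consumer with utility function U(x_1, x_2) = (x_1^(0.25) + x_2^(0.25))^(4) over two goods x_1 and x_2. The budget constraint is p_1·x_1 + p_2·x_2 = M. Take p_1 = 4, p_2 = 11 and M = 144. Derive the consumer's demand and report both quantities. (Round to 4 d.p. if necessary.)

MRS = MU_x_1/MU_x_2 = (x_2/x_1)^(0.75). Set equal to p_1/p_2.
Hence x_2/x_1 = (p_1/p_2)^(1/(0.75)), i.e. raised to the 4/3 power.
With the ratio pinned down, the budget gives x_1* = M/(p_1 + p_2·(x_2/x_1)) and x_2* = (x_2/x_1)·x_1*.
Numerically x_2/x_1 = 0.259551, so x_1* = 144/(4 + 11·0.259551) = 21.0064 and x_2* = 0.259551·21.0064 = 5.4522.

x_1* = 21.0064, x_2* = 5.4522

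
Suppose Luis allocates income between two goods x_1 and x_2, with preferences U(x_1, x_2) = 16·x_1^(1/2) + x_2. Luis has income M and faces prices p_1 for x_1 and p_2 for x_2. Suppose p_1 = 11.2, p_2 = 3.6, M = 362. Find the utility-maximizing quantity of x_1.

Thus x_1* = (8·p_2/p_1)² — independent of M — with the rest of income spent on x_2.
Plugging in: x_1* = (8·3.6/11.2)² = 6.6122.

x_1* = 6.6122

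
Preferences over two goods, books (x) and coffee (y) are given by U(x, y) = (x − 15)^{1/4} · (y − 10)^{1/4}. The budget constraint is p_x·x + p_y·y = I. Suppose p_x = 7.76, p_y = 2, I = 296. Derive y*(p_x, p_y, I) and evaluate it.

This is Cobb-Douglas in (x−15, y−10): tangency gives 0.25·p_y·(y−10) = 0.25·p_x·(x−15).
Substituting into the budget: x* = 15 + 0.5·(I − 15·p_x − 10·p_y)/p_x, and y* = 10 + 0.5·(…)/p_y.
Discretionary income = 296 − 15·7.76 − 10·2 = 159.6; y* = 10 + 0.5·159.6/2 = 49.9.

y* = 49.9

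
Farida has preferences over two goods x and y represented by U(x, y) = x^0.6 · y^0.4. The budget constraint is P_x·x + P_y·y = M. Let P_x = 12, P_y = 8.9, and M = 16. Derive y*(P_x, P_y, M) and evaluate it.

y* = 0.7191

MU_x/MU_y = (0.6·y)/(0.4·x); tangency sets this equal to P_x/P_y.
Rearranging, P_y·y = (2/3)·P_x·x. Substituting into the budget gives P_x·x·(1 + (2/3)) = M.
Demand: x*(P_x,P_y,M) = 0.6·M/P_x and y* = 0.4·M/P_y.
At P_x=12, P_y=8.9, M=16: y* = 0.4·16/8.9 = 0.7191.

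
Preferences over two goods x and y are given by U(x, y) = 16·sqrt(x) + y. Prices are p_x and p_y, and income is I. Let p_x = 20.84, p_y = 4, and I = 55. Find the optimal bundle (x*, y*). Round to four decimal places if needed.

x* = 2.3578, y* = 1.4659

MU_x = 8/√x, MU_y = 1. Tangency: 8/√x = p_x/p_y.
Thus x* = (8·p_y/p_x)² — independent of I — with the rest of income spent on y.
Plugging in: x* = (8·4/20.84)² = 2.3578, y* = 1.4659.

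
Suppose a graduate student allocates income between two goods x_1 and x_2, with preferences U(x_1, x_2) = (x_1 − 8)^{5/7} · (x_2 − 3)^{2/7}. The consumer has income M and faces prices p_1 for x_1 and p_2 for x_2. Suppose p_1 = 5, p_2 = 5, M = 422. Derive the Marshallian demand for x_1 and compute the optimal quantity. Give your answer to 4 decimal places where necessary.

x_1* = 60.4286

MRS = (5/2)·(x_2−3)/(x_1−8). Tangency with p_1/p_2 gives x_2−3 = (2/5)·(p_1/p_2)·(x_1−8).
Substituting into the budget: x_1* = 8 + 5/7·(M − 8·p_1 − 3·p_2)/p_1, and x_2* = 3 + 2/7·(…)/p_2.
Discretionary income = 422 − 8·5 − 3·5 = 367; x_1* = 8 + 5/7·367/5 = 60.4286.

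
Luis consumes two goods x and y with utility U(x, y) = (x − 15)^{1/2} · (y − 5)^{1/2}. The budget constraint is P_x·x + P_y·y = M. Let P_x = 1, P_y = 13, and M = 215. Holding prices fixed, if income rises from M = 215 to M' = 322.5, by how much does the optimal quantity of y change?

Δy* = 4.1346

Substituting into the budget: x* = 15 + 0.5·(M − 15·P_x − 5·P_y)/P_x, and y* = 5 + 0.5·(…)/P_y.
Discretionary income = 215 − 15·1 − 5·13 = 135; y* = 5 + 0.5·135/13 = 10.1923.
At M' = 322.5: y* = 14.3269. Change: 14.3269 − 10.1923 = 4.1346.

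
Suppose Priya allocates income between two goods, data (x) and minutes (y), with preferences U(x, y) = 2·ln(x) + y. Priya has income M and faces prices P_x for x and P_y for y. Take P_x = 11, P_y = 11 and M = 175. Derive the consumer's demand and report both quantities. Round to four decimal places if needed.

Set MRS = P_x/P_y: (2/x)/1 = P_x/P_y.
So x*(P_x,P_y) = 2·P_y/P_x, independent of income; and y* = (M − 2·P_y)/P_y.
At the given prices: x* = 2·11/11 = 2, and y* = 13.9091.

x* = 2, y* = 13.9091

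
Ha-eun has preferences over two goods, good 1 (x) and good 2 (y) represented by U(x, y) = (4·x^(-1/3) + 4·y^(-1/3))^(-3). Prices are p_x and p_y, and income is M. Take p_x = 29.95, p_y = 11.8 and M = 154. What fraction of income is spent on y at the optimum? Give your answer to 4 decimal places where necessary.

MRS = MU_x/MU_y = (y/x)^(4/3). Set equal to p_x/p_y.
Solve for the ratio: y/x = [p_x/p_y]^(0.75).
Substitute y = (y/x)·x into the budget: x* = M/(p_x + p_y·(y/x)).
Numerically y/x = 2.01088, so x* = 154/(29.95 + 11.8·2.01088) = 2.8689 and y* = 2.01088·2.8689 = 5.7691.
Expenditure on y: 11.8·5.7691 = 68.0753; share = 0.442.

share on y = 0.442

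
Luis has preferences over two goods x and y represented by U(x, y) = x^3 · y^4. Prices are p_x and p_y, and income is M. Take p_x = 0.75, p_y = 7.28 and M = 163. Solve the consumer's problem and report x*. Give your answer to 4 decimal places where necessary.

At p_x=0.75, p_y=7.28, M=163: x* = 3/7·163/0.75 = 93.1429.

x* = 93.1429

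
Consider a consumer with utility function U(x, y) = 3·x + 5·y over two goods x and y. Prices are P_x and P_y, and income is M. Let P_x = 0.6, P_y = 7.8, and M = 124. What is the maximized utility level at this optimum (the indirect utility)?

V = 620

Linear utility — the consumer picks whichever good has higher MU/price: 3/0.6 = 5 vs 5/7.8 = 0.641.
x gives more utility per dollar, so spend all income on x: x* = M/P_x, y* = 0.
Numerically: x* = 206.6667, y* = 0.
Utility at the optimum: U(206.6667, 0) = 620.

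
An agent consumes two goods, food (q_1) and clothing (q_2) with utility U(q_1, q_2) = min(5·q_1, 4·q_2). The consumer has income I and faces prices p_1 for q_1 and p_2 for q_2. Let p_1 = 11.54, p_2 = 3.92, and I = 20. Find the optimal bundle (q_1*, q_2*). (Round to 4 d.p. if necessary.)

Leontief preferences: the optimum is at the kink where q_1/4 = q_2/5, i.e. q_2 = (5/4)·q_1.
Budget: p_1·q_1 + p_2·(5/4)·q_1 = I, so (4·p_1 + 5·p_2)·q_1 = 4·I.
Demand: q_1*(p_1,p_2,I) = 4·I/(4·p_1 + 5·p_2), q_2* = 5·I/(4·p_1 + 5·p_2).
Here 4·11.54 + 5·3.92 = 65.76, giving q_1* = 1.2165 and q_2* = 1.5207.

q_1* = 1.2165, q_2* = 1.5207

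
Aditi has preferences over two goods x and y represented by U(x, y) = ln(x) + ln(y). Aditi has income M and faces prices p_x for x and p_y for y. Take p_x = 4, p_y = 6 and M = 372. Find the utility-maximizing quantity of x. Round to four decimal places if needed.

At p_x=4, p_y=6, M=372: x* = 0.5·372/4 = 46.5.

x* = 46.5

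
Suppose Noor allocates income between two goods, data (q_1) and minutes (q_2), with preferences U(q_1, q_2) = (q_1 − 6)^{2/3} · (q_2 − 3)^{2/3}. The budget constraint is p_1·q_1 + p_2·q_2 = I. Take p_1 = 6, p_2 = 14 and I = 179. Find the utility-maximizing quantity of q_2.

q_2* = 6.6071

This is Cobb-Douglas in (q_1−6, q_2−3): tangency gives 2/3·p_2·(q_2−3) = 2/3·p_1·(q_1−6).
After buying the subsistence bundle (6, 3), a share 0.5 of the remaining income goes to q_1: q_1* = 6 + 0.5·(I − 6p_1 − 3p_2)/p_1.
Discretionary income = 179 − 6·6 − 3·14 = 101; q_2* = 3 + 0.5·101/14 = 6.6071.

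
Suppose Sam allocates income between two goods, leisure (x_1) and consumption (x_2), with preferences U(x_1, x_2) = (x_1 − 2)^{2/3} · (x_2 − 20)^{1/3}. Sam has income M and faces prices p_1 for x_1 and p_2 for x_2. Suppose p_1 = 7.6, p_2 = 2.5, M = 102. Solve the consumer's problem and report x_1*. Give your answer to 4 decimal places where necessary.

Let x_1' = x_1−2, x_2' = x_2−20. MRS = 2·x_2'/x_1' = p_1/p_2.
Substituting into the budget: x_1* = 2 + 2/3·(M − 2·p_1 − 20·p_2)/p_1, and x_2* = 20 + 1/3·(…)/p_2.
Discretionary income = 102 − 2·7.6 − 20·2.5 = 36.8; x_1* = 2 + 2/3·36.8/7.6 = 5.2281.

x_1* = 5.2281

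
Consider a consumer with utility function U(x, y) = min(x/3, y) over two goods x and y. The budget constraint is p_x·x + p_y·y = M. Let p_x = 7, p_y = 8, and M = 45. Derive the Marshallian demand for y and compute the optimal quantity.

y* = 1.5517

Leontief preferences: the optimum is at the kink where x/3 = y/1, i.e. y = (1/3)·x.
Budget: p_x·x + p_y·(1/3)·x = M, so (3·p_x + p_y)·x = 3·M.
Demand: x*(p_x,p_y,M) = 3·M/(3·p_x + p_y), y* = M/(3·p_x + p_y).
Here 3·7 + 8 = 29, giving y* = 1.5517.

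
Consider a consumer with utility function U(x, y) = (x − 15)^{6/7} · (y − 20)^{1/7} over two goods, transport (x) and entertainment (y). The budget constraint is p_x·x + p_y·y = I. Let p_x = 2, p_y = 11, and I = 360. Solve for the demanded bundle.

x* = 62.1429, y* = 21.4286

This is Cobb-Douglas in (x−15, y−20): tangency gives 6/7·p_y·(y−20) = 1/7·p_x·(x−15).
Substituting into the budget: x* = 15 + 6/7·(I − 15·p_x − 20·p_y)/p_x, and y* = 20 + 1/7·(…)/p_y.
Discretionary income = 360 − 15·2 − 20·11 = 110; x* = 15 + 6/7·110/2 = 62.1429; y* = 20 + 1/7·110/11 = 21.4286.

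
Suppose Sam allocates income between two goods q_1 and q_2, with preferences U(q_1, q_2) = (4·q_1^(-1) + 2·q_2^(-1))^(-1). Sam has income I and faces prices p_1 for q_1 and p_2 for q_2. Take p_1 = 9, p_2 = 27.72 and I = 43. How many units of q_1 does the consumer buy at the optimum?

Substitute q_2 = (q_2/q_1)·q_1 into the budget: q_1* = I/(p_1 + p_2·(q_2/q_1)).
Numerically q_2/q_1 = 0.402911, so q_1* = 43/(9 + 27.72·0.402911) = 2.132.

q_1* = 2.132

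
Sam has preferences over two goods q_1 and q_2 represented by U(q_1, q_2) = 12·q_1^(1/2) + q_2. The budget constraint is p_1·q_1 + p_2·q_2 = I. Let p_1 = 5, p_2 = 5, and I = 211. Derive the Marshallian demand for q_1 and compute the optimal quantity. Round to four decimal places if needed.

MU_q_1 = 6/√q_1, MU_q_2 = 1. Tangency: 6/√q_1 = p_1/p_2.
Solve: √q_1 = 6·p_2/p_1, so q_1*(p_1,p_2) = (6·p_2/p_1)², and q_2* = (I − p_1·q_1*)/p_2.
Plugging in: q_1* = (6·5/5)² = 36.

q_1* = 36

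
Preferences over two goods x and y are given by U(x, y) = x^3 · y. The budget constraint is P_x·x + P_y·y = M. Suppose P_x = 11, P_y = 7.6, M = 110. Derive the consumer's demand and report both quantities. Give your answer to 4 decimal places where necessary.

Tangency: MRS = 3·y/x = P_x/P_y.
So 3·P_y·y = P_x·x; combined with the budget, a share 0.75 of income goes to x.
Demand: x*(P_x,P_y,M) = 0.75·M/P_x and y* = 0.25·M/P_y.
At P_x=11, P_y=7.6, M=110: x* = 0.75·110/11 = 7.5, y* = 3.6184.

x* = 7.5, y* = 3.6184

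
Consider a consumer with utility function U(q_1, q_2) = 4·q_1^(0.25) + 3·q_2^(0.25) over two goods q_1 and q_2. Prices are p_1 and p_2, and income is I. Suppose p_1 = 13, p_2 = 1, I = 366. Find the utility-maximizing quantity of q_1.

MRS = MU_q_1/MU_q_2 = (4/3)·(q_2/q_1)^(0.75). Set equal to p_1/p_2.
Solve for the ratio: q_2/q_1 = [(3/4)·p_1/p_2]^(4/3).
Substitute q_2 = (q_2/q_1)·q_1 into the budget: q_1* = I/(p_1 + p_2·(q_2/q_1)).
Numerically q_2/q_1 = 20.829211, so q_1* = 366/(13 + 1·20.829211) = 10.8191.

q_1* = 10.8191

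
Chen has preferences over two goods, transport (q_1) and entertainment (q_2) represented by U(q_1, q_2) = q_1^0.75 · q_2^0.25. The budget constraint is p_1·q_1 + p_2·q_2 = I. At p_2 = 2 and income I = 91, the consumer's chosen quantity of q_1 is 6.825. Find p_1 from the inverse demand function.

The MRS is 3·q_2/q_1. Set MRS = p_1/p_2.
Rearranging, p_2·q_2 = (1/3)·p_1·q_1. Substituting into the budget gives p_1·q_1·(1 + (1/3)) = I.
Demand: q_1*(p_1,p_2,I) = 0.75·I/p_1 and q_2* = 0.25·I/p_2.
Set q_1* = 6.825 in the demand function and solve for p_1: p_1 = 10.

p_1 = 10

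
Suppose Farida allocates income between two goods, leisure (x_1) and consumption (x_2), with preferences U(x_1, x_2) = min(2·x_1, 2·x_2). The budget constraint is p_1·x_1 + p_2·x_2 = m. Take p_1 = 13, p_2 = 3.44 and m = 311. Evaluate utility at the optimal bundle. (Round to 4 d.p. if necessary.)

Leontief preferences: the optimum is at the kink where x_1/2 = x_2/2, i.e. x_2 = x_1.
Budget: p_1·x_1 + p_2·x_1 = m, so (2·p_1 + 2·p_2)·x_1 = 2·m.
Demand: x_1*(p_1,p_2,m) = 2·m/(2·p_1 + 2·p_2), x_2* = 2·m/(2·p_1 + 2·p_2).
Here 2·13 + 2·3.44 = 32.88, giving x_1* = 18.9173 and x_2* = 18.9173.
Utility at the optimum: U(18.9173, 18.9173) = 37.8345.

V = 37.8345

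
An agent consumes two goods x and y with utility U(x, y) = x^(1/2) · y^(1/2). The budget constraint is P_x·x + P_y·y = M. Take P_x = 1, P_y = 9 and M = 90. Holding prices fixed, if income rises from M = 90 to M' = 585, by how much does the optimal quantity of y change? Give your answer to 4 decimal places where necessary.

MU_x/MU_y = (0.5·y)/(0.5·x); tangency sets this equal to P_x/P_y.
Rearranging, P_y·y = P_x·x. Substituting into the budget gives P_x·x·(1 + 1) = M.
Demand: x*(P_x,P_y,M) = 0.5·M/P_x and y* = 0.5·M/P_y.
At P_x=1, P_y=9, M=90: y* = 0.5·90/9 = 5.
At M' = 585: y* = 32.5. Change: 32.5 − 5 = 27.5.

Δy* = 27.5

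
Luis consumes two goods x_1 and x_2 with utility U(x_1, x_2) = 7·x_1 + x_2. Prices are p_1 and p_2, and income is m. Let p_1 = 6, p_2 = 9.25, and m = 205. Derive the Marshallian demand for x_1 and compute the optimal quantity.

x_1 gives more utility per dollar, so spend all income on x_1: x_1* = m/p_1, x_2* = 0.
Numerically: x_1* = 34.1667, x_2* = 0.

x_1* = 34.1667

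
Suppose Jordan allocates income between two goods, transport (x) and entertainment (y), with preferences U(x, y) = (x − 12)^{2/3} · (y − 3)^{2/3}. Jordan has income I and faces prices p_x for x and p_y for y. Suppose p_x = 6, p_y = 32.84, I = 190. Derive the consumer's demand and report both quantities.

x* = 13.6233, y* = 3.2966

Discretionary income = 190 − 12·6 − 3·32.84 = 19.48; x* = 12 + 0.5·19.48/6 = 13.6233; y* = 3 + 0.5·19.48/32.84 = 3.2966.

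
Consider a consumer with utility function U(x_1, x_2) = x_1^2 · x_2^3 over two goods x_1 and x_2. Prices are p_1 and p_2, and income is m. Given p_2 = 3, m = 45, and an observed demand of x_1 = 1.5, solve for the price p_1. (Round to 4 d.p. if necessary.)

Tangency: MRS = (2/3)·x_2/x_1 = p_1/p_2.
So 2·p_2·x_2 = 3·p_1·x_1; combined with the budget, a share 0.4 of income goes to x_1.
Demand: x_1*(p_1,p_2,m) = 0.4·m/p_1 and x_2* = 0.6·m/p_2.
Set x_1* = 1.5 in the demand function and solve for p_1: p_1 = 12.

p_1 = 12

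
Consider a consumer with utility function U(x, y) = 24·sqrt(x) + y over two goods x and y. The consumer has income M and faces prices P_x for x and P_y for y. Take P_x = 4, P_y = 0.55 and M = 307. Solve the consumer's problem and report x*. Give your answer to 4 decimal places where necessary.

Utility is quasi-linear in y; the FOC for x is 12/√x = P_x/P_y.
Thus x* = (12·P_y/P_x)² — independent of M — with the rest of income spent on y.
Plugging in: x* = (12·0.55/4)² = 2.7225.

x* = 2.7225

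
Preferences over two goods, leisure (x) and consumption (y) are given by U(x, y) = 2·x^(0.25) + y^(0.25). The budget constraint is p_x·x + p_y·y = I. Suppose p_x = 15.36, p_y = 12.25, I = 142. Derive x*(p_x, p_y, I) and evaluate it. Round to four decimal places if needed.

From the CES first-order condition, 2·(y/x)^(0.75) = p_x/p_y.
Solve for the ratio: y/x = [(1/2)·p_x/p_y]^(4/3).
With the ratio pinned down, the budget gives x* = I/(p_x + p_y·(y/x)) and y* = (y/x)·x*.
Numerically y/x = 0.536579, so x* = 142/(15.36 + 12.25·0.536579) = 6.4742.

x* = 6.4742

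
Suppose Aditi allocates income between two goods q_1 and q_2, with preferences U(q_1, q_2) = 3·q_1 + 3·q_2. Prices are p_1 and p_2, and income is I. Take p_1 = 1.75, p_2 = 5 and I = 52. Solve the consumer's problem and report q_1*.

Numerically: q_1* = 29.7143, q_2* = 0.

q_1* = 29.7143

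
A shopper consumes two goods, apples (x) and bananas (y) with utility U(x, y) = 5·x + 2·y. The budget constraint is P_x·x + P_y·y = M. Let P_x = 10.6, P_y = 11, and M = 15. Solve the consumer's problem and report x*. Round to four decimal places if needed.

Linear utility — the consumer picks whichever good has higher MU/price: 5/10.6 = 0.4717 vs 2/11 = 0.1818.
x gives more utility per dollar, so spend all income on x: x* = M/P_x, y* = 0.
Numerically: x* = 1.4151, y* = 0.

x* = 1.4151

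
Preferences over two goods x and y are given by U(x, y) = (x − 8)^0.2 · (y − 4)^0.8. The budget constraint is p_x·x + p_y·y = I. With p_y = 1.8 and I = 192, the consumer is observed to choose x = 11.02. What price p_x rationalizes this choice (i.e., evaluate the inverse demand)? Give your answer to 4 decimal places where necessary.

Let x' = x−8, y' = y−4. MRS = (1/4)·y'/x' = p_x/p_y.
Substituting into the budget: x* = 8 + 0.2·(I − 8·p_x − 4·p_y)/p_x, and y* = 4 + 0.8·(…)/p_y.
Set x* = 11.02 in the demand function and solve for p_x: p_x = 8.

p_x = 8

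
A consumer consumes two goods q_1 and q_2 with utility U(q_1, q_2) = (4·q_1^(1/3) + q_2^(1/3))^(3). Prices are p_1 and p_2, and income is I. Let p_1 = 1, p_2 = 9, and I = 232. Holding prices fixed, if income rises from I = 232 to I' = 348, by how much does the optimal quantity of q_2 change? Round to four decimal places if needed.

Δq_2* = 0.5156

MRS = MU_q_1/MU_q_2 = 4·(q_2/q_1)^(2/3). Set equal to p_1/p_2.
Solve for the ratio: q_2/q_1 = [(1/4)·p_1/p_2]^(1.5).
Substitute q_2 = (q_2/q_1)·q_1 into the budget: q_1* = I/(p_1 + p_2·(q_2/q_1)).
Numerically q_2/q_1 = 0.00463, so q_1* = 232/(1 + 9·0.00463) = 222.72 and q_2* = 0.00463·222.72 = 1.0311.
At I' = 348: q_2* = 1.5467. Change: 1.5467 − 1.0311 = 0.5156.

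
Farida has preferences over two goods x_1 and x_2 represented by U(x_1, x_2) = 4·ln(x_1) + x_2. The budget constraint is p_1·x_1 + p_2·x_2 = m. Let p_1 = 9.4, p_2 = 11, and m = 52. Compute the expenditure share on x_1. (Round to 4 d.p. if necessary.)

share on x_1 = 0.8462

So x_1*(p_1,p_2) = 4·p_2/p_1, independent of income; and x_2* = (m − 4·p_2)/p_2.
At the given prices: x_1* = 4·11/9.4 = 4.6809, and x_2* = 0.7273.
Expenditure on x_1: 9.4·4.6809 = 44; share = 0.8462.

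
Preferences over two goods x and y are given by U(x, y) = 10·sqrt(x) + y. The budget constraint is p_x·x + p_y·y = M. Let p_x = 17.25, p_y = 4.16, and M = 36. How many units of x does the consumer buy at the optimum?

Utility is quasi-linear in y; the FOC for x is 5/√x = p_x/p_y.
Thus x* = (5·p_y/p_x)² — independent of M — with the rest of income spent on y.
Plugging in: x* = (5·4.16/17.25)² = 1.4539.

x* = 1.4539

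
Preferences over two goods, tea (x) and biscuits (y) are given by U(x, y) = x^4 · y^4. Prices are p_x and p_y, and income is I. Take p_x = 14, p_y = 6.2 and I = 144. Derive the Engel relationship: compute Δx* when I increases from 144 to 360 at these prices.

Tangency: MRS = y/x = p_x/p_y.
So 4·p_y·y = 4·p_x·x; combined with the budget, a share 0.5 of income goes to x.
Demand: x*(p_x,p_y,I) = 0.5·I/p_x and y* = 0.5·I/p_y.
At p_x=14, p_y=6.2, I=144: x* = 0.5·144/14 = 5.1429.
At I' = 360: x* = 12.8571. Change: 12.8571 − 5.1429 = 7.7143.

Δx* = 7.7143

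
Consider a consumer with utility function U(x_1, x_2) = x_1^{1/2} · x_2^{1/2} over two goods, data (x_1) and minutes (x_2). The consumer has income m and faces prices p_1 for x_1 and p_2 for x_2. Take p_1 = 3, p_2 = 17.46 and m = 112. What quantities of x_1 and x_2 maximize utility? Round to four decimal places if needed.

x_1* = 18.6667, x_2* = 3.2073

At p_1=3, p_2=17.46, m=112: x_1* = 0.5·112/3 = 18.6667, x_2* = 3.2073.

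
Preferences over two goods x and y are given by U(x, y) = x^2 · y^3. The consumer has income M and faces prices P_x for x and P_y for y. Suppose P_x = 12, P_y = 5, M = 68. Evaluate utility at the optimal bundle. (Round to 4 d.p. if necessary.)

Demand: x*(P_x,P_y,M) = 0.4·M/P_x and y* = 0.6·M/P_y.
At P_x=12, P_y=5, M=68: x* = 0.4·68/12 = 2.2667, y* = 8.16.
Utility at the optimum: U(2.2667, 8.16) = 2791.5525.

V = 2791.5525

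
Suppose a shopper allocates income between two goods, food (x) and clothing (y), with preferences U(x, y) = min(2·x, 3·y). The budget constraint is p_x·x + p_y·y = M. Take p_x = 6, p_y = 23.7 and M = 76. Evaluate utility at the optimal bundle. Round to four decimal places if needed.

V = 6.9725

Leontief preferences: the optimum is at the kink where x/3 = y/2, i.e. y = (2/3)·x.
Budget: p_x·x + p_y·(2/3)·x = M, so (3·p_x + 2·p_y)·x = 3·M.
Demand: x*(p_x,p_y,M) = 3·M/(3·p_x + 2·p_y), y* = 2·M/(3·p_x + 2·p_y).
Here 3·6 + 2·23.7 = 65.4, giving x* = 3.4862 and y* = 2.3242.
Utility at the optimum: U(3.4862, 2.3242) = 6.9725.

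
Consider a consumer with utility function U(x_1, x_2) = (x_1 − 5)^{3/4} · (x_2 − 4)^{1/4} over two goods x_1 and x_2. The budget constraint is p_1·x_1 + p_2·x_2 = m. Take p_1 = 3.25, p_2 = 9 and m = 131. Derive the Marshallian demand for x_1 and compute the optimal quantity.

Substituting into the budget: x_1* = 5 + 0.75·(m − 5·p_1 − 4·p_2)/p_1, and x_2* = 4 + 0.25·(…)/p_2.
Discretionary income = 131 − 5·3.25 − 4·9 = 78.75; x_1* = 5 + 0.75·78.75/3.25 = 23.1731.

x_1* = 23.1731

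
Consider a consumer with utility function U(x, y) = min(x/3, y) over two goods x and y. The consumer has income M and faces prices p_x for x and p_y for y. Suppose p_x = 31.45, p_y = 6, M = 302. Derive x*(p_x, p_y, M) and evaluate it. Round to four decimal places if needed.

x* = 9.0284

With perfect complements, no substitution: consume in ratio x:y = 3:1.
Budget: p_x·x + p_y·(1/3)·x = M, so (3·p_x + p_y)·x = 3·M.
Demand: x*(p_x,p_y,M) = 3·M/(3·p_x + p_y), y* = M/(3·p_x + p_y).
Here 3·31.45 + 6 = 100.35, giving x* = 9.0284.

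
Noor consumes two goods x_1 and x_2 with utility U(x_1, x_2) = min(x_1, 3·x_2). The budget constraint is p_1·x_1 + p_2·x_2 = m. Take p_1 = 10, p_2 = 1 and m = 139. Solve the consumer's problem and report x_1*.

With perfect complements, no substitution: consume in ratio x_1:x_2 = 3:1.
Budget: p_1·x_1 + p_2·(1/3)·x_1 = m, so (3·p_1 + p_2)·x_1 = 3·m.
Demand: x_1*(p_1,p_2,m) = 3·m/(3·p_1 + p_2), x_2* = m/(3·p_1 + p_2).
Here 3·10 + 1 = 31, giving x_1* = 13.4516.

x_1* = 13.4516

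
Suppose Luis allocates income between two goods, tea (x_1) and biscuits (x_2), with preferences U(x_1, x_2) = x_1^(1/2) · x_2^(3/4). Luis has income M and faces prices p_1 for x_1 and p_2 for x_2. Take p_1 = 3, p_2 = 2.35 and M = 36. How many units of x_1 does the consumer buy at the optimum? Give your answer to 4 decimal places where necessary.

x_1* = 4.8

At p_1=3, p_2=2.35, M=36: x_1* = 0.4·36/3 = 4.8.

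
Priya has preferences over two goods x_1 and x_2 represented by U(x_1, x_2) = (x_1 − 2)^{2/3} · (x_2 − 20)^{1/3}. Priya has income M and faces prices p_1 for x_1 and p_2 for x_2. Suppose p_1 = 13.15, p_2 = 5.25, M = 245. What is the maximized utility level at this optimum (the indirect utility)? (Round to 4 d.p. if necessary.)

Let x_1' = x_1−2, x_2' = x_2−20. MRS = 2·x_2'/x_1' = p_1/p_2.
After buying the subsistence bundle (2, 20), a share 2/3 of the remaining income goes to x_1: x_1* = 2 + 2/3·(M − 2p_1 − 20p_2)/p_1.
Discretionary income = 245 − 2·13.15 − 20·5.25 = 113.7; x_1* = 2 + 2/3·113.7/13.15 = 7.7643; x_2* = 20 + 1/3·113.7/5.25 = 27.219.
Utility at the optimum: U(7.7643, 27.219) = 6.2133.

V = 6.2133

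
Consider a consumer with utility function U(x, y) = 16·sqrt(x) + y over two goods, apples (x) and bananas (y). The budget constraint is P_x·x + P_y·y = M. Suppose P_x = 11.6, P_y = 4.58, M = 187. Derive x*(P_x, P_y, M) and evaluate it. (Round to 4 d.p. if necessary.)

Set MRS = P_x/P_y: 8·x^(−1/2) = P_x/P_y.
Solve: √x = 8·P_y/P_x, so x*(P_x,P_y) = (8·P_y/P_x)², and y* = (M − P_x·x*)/P_y.
Plugging in: x* = (8·4.58/11.6)² = 9.9769.

x* = 9.9769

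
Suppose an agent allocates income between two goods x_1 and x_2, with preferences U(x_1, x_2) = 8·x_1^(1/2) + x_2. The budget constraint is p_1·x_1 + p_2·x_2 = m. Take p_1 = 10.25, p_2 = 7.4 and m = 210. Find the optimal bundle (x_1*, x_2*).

Thus x_1* = (4·p_2/p_1)² — independent of m — with the rest of income spent on x_2.
Plugging in: x_1* = (4·7.4/10.25)² = 8.3394, x_2* = 16.8272.

x_1* = 8.3394, x_2* = 16.8272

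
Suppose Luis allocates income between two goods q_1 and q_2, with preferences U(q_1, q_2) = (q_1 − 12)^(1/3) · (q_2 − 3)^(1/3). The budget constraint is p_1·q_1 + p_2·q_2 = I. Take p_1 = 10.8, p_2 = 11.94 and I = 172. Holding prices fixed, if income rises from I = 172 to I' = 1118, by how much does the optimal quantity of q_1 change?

MRS = (q_2−3)/(q_1−12). Tangency with p_1/p_2 gives q_2−3 = (p_1/p_2)·(q_1−12).
Substituting into the budget: q_1* = 12 + 0.5·(I − 12·p_1 − 3·p_2)/p_1, and q_2* = 3 + 0.5·(…)/p_2.
Discretionary income = 172 − 12·10.8 − 3·11.94 = 6.58; q_1* = 12 + 0.5·6.58/10.8 = 12.3046.
At I' = 1118: q_1* = 56.1009. Change: 56.1009 − 12.3046 = 43.7963.

Δq_1* = 43.7963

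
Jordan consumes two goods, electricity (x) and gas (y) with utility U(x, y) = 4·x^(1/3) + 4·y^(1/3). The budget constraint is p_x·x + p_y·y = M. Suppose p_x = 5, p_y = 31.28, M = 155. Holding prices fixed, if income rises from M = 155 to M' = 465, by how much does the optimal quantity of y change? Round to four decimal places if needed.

Δy* = 2.8306

MRS = MU_x/MU_y = (y/x)^(2/3). Set equal to p_x/p_y.
Solve for the ratio: y/x = [p_x/p_y]^(1.5).
With the ratio pinned down, the budget gives x* = M/(p_x + p_y·(y/x)) and y* = (y/x)·x*.
Numerically y/x = 0.063908, so x* = 155/(5 + 31.28·0.063908) = 22.1459 and y* = 0.063908·22.1459 = 1.4153.
At M' = 465: y* = 4.2459. Change: 4.2459 − 1.4153 = 2.8306.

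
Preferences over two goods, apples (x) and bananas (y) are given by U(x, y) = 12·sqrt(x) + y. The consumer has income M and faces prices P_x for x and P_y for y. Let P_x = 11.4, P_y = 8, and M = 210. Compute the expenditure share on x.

Solve: √x = 6·P_y/P_x, so x*(P_x,P_y) = (6·P_y/P_x)², and y* = (M − P_x·x*)/P_y.
Plugging in: x* = (6·8/11.4)² = 17.7285, y* = 0.9868.
Expenditure on x: 11.4·17.7285 = 202.1053; share = 0.9624.

share on x = 0.9624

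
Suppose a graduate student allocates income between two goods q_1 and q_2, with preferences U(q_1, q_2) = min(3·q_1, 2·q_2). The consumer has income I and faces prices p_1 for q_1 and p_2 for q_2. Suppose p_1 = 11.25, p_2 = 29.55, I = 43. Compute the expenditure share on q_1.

share on q_1 = 0.2024

Leontief preferences: the optimum is at the kink where q_1/2 = q_2/3, i.e. q_2 = (3/2)·q_1.
Budget: p_1·q_1 + p_2·(3/2)·q_1 = I, so (2·p_1 + 3·p_2)·q_1 = 2·I.
Demand: q_1*(p_1,p_2,I) = 2·I/(2·p_1 + 3·p_2), q_2* = 3·I/(2·p_1 + 3·p_2).
Here 2·11.25 + 3·29.55 = 111.15, giving q_1* = 0.7737 and q_2* = 1.1606.
Expenditure on q_1: 11.25·0.7737 = 8.7045; share = 0.2024.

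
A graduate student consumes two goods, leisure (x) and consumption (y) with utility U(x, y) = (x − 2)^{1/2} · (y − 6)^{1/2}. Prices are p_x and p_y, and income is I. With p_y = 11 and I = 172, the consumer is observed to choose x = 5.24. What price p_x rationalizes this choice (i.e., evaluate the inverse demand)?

p_x = 12.5

This is Cobb-Douglas in (x−2, y−6): tangency gives 0.5·p_y·(y−6) = 0.5·p_x·(x−2).
Substituting into the budget: x* = 2 + 0.5·(I − 2·p_x − 6·p_y)/p_x, and y* = 6 + 0.5·(…)/p_y.
Set x* = 5.24 in the demand function and solve for p_x: p_x = 12.5.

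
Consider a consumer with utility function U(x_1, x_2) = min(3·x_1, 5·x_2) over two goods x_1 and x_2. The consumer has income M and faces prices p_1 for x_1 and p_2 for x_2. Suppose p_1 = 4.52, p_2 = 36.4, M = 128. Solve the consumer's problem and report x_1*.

x_1* = 4.8558

Demand: x_1*(p_1,p_2,M) = 5·M/(5·p_1 + 3·p_2), x_2* = 3·M/(5·p_1 + 3·p_2).
Here 5·4.52 + 3·36.4 = 131.8, giving x_1* = 4.8558.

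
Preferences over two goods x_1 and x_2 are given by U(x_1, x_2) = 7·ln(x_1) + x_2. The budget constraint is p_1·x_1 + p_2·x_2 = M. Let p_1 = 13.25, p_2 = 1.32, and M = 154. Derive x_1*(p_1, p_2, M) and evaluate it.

Set MRS = p_1/p_2: (7/x_1)/1 = p_1/p_2.
So x_1*(p_1,p_2) = 7·p_2/p_1, independent of income; and x_2* = (M − 7·p_2)/p_2.
At the given prices: x_1* = 7·1.32/13.25 = 0.6974.

x_1* = 0.6974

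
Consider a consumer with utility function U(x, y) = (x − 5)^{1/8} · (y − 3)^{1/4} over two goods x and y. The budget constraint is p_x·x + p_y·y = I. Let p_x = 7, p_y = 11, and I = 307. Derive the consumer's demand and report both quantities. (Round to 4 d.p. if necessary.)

MRS = (1/2)·(y−3)/(x−5). Tangency with p_x/p_y gives y−3 = 2·(p_x/p_y)·(x−5).
After buying the subsistence bundle (5, 3), a share 1/3 of the remaining income goes to x: x* = 5 + 1/3·(I − 5p_x − 3p_y)/p_x.
Discretionary income = 307 − 5·7 − 3·11 = 239; x* = 5 + 1/3·239/7 = 16.381; y* = 3 + 2/3·239/11 = 17.4848.

x* = 16.381, y* = 17.4848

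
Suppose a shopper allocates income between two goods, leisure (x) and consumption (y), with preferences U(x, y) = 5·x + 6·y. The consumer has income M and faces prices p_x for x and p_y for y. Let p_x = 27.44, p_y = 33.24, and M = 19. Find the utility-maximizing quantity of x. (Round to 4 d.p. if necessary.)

x* = 0.6924

Perfect substitutes: compare marginal utility per dollar. 5/p_x vs 6/p_y → 0.1822 vs 0.1805.
x gives more utility per dollar, so spend all income on x: x* = M/p_x, y* = 0.
Numerically: x* = 0.6924, y* = 0.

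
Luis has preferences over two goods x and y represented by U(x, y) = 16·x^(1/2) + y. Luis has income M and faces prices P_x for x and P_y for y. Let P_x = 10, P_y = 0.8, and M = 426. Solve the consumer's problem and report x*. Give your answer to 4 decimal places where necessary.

Utility is quasi-linear in y; the FOC for x is 8/√x = P_x/P_y.
Thus x* = (8·P_y/P_x)² — independent of M — with the rest of income spent on y.
Plugging in: x* = (8·0.8/10)² = 0.4096.

x* = 0.4096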